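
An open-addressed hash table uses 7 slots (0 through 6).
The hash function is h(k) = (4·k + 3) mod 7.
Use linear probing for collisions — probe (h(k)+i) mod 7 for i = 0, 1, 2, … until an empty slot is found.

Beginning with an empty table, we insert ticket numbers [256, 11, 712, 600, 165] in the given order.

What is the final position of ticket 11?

6

256: h=5 -> slot 5
11: h=5, probe 5,6 -> slot 6
712: h=2 -> slot 2
600: h=2, probe 2,3 -> slot 3
165: h=5, probe 5,6,0 -> slot 0
Table: [165, -, 712, 600, -, 256, 11]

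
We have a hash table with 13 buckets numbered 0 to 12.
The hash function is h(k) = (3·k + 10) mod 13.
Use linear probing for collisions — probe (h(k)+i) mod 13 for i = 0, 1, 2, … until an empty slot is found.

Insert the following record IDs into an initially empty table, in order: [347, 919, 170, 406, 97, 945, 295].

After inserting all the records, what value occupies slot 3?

347: h=11 => slot 11
919: h=11, probe 11,12 => slot 12
170: h=0 => slot 0
406: h=6 => slot 6
97: h=2 => slot 2
945: h=11, probe 11,12,0,1 => slot 1
295: h=11, probe 11,12,0,1,2,3 => slot 3
Table: [170, 945, 97, 295, ∅, ∅, 406, ∅, ∅, ∅, ∅, 347, 919]

295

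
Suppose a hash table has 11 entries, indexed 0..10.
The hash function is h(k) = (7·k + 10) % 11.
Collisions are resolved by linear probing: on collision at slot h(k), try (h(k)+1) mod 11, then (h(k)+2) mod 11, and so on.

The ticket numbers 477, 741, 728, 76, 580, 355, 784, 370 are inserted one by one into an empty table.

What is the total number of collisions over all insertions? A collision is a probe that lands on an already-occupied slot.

2

477 hashes to 5; slot 5 is free → place at 5.
741 hashes to 5; 5 taken → place at 6.
728 hashes to 2; slot 2 is free → place at 2.
76 hashes to 3; slot 3 is free → place at 3.
580 hashes to 0; slot 0 is free → place at 0.
355 hashes to 9; slot 9 is free → place at 9.
784 hashes to 9; 9 taken → place at 10.
370 hashes to 4; slot 4 is free → place at 4.
Table: [580, -, 728, 76, 370, 477, 741, -, -, 355, 784]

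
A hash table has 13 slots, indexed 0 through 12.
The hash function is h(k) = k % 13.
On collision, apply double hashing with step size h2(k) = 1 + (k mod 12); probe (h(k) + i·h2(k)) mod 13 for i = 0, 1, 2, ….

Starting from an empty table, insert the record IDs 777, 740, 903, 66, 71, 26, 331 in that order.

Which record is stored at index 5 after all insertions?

777: h=10 → slot 10
740: h=12 → slot 12
903: h=6 → slot 6
66: h=1 → slot 1
71: h=6, h2=12, probe 6,5 → slot 5
26: h=0 → slot 0
331: h=6, h2=8, probe 6,1,9 → slot 9
Table: [26, 66, ∅, ∅, ∅, 71, 903, ∅, ∅, 331, 777, ∅, 740]

71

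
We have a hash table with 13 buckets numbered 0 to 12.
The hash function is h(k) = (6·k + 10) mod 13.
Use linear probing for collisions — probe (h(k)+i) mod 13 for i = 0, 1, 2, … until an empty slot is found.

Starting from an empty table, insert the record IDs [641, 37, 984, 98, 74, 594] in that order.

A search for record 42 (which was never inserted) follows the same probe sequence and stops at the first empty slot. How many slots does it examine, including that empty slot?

641 hashes to 8; slot 8 is free → place at 8.
37 hashes to 11; slot 11 is free → place at 11.
984 hashes to 12; slot 12 is free → place at 12.
98 hashes to 0; slot 0 is free → place at 0.
74 hashes to 12; 12,0 taken → place at 1.
594 hashes to 12; 12,0,1 taken → place at 2.
Table: [98, 74, 594, _, _, _, _, _, 641, _, _, 37, 984]
Lookup 42: h=2, probe 2,3 → slot 3 empty, not found.

2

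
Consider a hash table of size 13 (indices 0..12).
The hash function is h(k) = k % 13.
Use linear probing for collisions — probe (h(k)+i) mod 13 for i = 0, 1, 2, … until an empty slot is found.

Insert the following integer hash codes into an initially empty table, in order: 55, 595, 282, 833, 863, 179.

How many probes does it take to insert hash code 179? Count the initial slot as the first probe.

55: h=3 → slot 3
595: h=10 → slot 10
282: h=9 → slot 9
833: h=1 → slot 1
863: h=5 → slot 5
179: h=10, probe 10,11 → slot 11
Table: [., 833, ., 55, ., 863, ., ., ., 282, 595, 179, .]

2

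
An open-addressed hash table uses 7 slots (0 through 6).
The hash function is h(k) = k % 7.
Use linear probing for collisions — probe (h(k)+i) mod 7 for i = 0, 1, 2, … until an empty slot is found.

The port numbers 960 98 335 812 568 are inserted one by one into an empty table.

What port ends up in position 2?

812

960 hashes to 1; slot 1 is free → place at 1.
98 hashes to 0; slot 0 is free → place at 0.
335 hashes to 6; slot 6 is free → place at 6.
812 hashes to 0; 0,1 taken → place at 2.
568 hashes to 1; 1,2 taken → place at 3.
Table: [98, 960, 812, 568, ∅, ∅, 335]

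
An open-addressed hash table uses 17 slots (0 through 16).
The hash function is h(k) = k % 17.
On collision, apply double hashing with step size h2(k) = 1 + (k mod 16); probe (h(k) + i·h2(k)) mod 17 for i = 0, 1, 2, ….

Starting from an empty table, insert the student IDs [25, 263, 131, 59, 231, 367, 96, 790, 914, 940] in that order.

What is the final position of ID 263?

Insert 25: h=8, slot 8 empty -> index 8.
Insert 263: h=8, h2=8, slot 8 occupied -> index 16.
Insert 131: h=12, slot 12 empty -> index 12.
Insert 59: h=8, h2=12, slot 8 occupied -> index 3.
Insert 231: h=10, slot 10 empty -> index 10.
Insert 367: h=10, h2=16, slot 10 occupied -> index 9.
Insert 96: h=11, slot 11 empty -> index 11.
Insert 790: h=8, h2=7, slot 8 occupied -> index 15.
Insert 914: h=13, slot 13 empty -> index 13.
Insert 940: h=5, slot 5 empty -> index 5.
Table: [., ., ., 59, ., 940, ., ., 25, 367, 231, 96, 131, 914, ., 790, 263]

16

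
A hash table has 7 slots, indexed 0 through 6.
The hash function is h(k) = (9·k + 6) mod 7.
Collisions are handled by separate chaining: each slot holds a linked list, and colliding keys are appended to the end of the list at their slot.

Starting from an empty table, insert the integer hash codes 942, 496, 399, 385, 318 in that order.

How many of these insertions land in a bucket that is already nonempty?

942 → bucket 0
496 → bucket 4
399 → bucket 6
385 → bucket 6 (collision)
318 → bucket 5
Final buckets:
0: 942
1: _
2: _
3: _
4: 496
5: 318
6: 399 -> 385

1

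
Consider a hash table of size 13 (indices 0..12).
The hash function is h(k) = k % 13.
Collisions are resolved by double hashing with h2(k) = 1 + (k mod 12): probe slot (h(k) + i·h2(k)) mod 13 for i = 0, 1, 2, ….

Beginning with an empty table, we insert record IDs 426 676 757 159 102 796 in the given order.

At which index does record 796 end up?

426: h=10 -> slot 10
676: h=0 -> slot 0
757: h=3 -> slot 3
159: h=3, h2=4, probe 3,7 -> slot 7
102: h=11 -> slot 11
796: h=3, h2=5, probe 3,8 -> slot 8
Table: [676, -, -, 757, -, -, -, 159, 796, -, 426, 102, -]

8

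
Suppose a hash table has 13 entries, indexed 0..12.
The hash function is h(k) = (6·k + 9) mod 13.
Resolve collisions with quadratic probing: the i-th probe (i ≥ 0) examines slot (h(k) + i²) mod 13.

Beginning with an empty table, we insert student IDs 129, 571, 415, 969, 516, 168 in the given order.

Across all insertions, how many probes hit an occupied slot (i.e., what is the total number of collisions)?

7

129 hashes to 3; slot 3 is free => place at 3.
571 hashes to 3; 3 taken => place at 4.
415 hashes to 3; 3,4 taken => place at 7.
969 hashes to 12; slot 12 is free => place at 12.
516 hashes to 11; slot 11 is free => place at 11.
168 hashes to 3; 3,4,7,12 taken => place at 6.
Table: [-, -, -, 129, 571, -, 168, 415, -, -, -, 516, 969]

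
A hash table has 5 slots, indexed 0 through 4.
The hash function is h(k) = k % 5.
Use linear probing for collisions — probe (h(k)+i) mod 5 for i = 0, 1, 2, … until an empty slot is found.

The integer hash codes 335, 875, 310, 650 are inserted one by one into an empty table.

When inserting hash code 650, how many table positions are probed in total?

4

335 hashes to 0; slot 0 is free → place at 0.
875 hashes to 0; 0 taken → place at 1.
310 hashes to 0; 0,1 taken → place at 2.
650 hashes to 0; 0,1,2 taken → place at 3.
Table: [335, 875, 310, 650, ∅]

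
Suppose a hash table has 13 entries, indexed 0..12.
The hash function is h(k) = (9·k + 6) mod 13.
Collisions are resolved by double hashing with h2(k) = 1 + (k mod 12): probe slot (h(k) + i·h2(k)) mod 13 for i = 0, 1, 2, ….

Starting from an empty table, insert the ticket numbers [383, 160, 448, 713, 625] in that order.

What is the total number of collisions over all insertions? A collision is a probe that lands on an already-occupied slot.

Insert 383: h=8, slot 8 empty => index 8.
Insert 160: h=3, slot 3 empty => index 3.
Insert 448: h=8, h2=5, slot 8 occupied => index 0.
Insert 713: h=1, slot 1 empty => index 1.
Insert 625: h=2, slot 2 empty => index 2.
Table: [448, 713, 625, 160, ., ., ., ., 383, ., ., ., .]

1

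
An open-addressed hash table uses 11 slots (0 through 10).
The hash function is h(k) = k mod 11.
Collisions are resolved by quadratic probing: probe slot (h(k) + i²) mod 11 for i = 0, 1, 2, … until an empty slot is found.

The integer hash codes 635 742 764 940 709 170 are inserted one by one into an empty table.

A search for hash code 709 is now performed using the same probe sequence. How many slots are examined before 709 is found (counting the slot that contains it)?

4

635 hashes to 8; slot 8 is free -> place at 8.
742 hashes to 5; slot 5 is free -> place at 5.
764 hashes to 5; 5 taken -> place at 6.
940 hashes to 5; 5,6 taken -> place at 9.
709 hashes to 5; 5,6,9 taken -> place at 3.
170 hashes to 5; 5,6,9,3 taken -> place at 10.
Table: [—, —, —, 709, —, 742, 764, —, 635, 940, 170]
Lookup 709: h=5, probe 5,6,9,3 → found at 3.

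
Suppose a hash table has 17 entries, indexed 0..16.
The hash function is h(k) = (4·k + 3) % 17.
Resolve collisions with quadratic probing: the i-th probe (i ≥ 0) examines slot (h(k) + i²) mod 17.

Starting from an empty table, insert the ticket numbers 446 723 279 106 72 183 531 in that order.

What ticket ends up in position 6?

446: h=2 -> slot 2
723: h=5 -> slot 5
279: h=14 -> slot 14
106: h=2, probe 2,3 -> slot 3
72: h=2, probe 2,3,6 -> slot 6
183: h=4 -> slot 4
531: h=2, probe 2,3,6,11 -> slot 11
Table: [., ., 446, 106, 183, 723, 72, ., ., ., ., 531, ., ., 279, ., .]

72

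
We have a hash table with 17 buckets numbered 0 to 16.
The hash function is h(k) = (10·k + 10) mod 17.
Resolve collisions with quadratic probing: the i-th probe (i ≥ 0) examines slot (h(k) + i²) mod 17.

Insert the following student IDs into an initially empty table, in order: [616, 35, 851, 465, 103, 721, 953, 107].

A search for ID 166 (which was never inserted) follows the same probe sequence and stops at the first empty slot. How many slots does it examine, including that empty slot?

2

616 hashes to 16; slot 16 is free → place at 16.
35 hashes to 3; slot 3 is free → place at 3.
851 hashes to 3; 3 taken → place at 4.
465 hashes to 2; slot 2 is free → place at 2.
103 hashes to 3; 3,4 taken → place at 7.
721 hashes to 12; slot 12 is free → place at 12.
953 hashes to 3; 3,4,7,12,2 taken → place at 11.
107 hashes to 9; slot 9 is free → place at 9.
Table: [—, —, 465, 35, 851, —, —, 103, —, 107, —, 953, 721, —, —, —, 616]
Lookup 166: h=4, probe 4,5 → slot 5 empty, not found.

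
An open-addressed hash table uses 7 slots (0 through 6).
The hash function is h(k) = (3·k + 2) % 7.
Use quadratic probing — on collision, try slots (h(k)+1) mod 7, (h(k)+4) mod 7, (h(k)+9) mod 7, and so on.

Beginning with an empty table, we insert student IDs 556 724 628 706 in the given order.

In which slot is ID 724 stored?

5

556: h=4 → slot 4
724: h=4, probe 4,5 → slot 5
628: h=3 → slot 3
706: h=6 → slot 6
Table: [∅, ∅, ∅, 628, 556, 724, 706]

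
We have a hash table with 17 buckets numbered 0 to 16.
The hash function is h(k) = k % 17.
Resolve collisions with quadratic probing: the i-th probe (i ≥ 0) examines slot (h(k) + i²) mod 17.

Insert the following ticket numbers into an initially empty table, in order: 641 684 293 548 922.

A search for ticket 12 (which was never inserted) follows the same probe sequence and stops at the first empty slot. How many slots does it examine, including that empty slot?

3

641 hashes to 12; slot 12 is free => place at 12.
684 hashes to 4; slot 4 is free => place at 4.
293 hashes to 4; 4 taken => place at 5.
548 hashes to 4; 4,5 taken => place at 8.
922 hashes to 4; 4,5,8 taken => place at 13.
Table: [-, -, -, -, 684, 293, -, -, 548, -, -, -, 641, 922, -, -, -]
Lookup 12: h=12, probe 12,13,16 → slot 16 empty, not found.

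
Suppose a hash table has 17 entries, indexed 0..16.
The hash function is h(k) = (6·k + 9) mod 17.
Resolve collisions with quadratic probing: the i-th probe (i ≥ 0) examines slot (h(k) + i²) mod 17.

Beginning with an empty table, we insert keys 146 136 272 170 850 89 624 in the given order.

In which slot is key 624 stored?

146 hashes to 1; slot 1 is free → place at 1.
136 hashes to 9; slot 9 is free → place at 9.
272 hashes to 9; 9 taken → place at 10.
170 hashes to 9; 9,10 taken → place at 13.
850 hashes to 9; 9,10,13,1 taken → place at 8.
89 hashes to 16; slot 16 is free → place at 16.
624 hashes to 13; 13 taken → place at 14.
Table: [_, 146, _, _, _, _, _, _, 850, 136, 272, _, _, 170, 624, _, 89]

14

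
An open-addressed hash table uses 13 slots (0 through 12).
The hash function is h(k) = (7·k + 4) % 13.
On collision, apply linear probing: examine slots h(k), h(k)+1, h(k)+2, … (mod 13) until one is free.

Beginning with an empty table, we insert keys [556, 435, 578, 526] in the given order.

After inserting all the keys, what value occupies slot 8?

578

Insert 556: h=9, slot 9 empty → index 9.
Insert 435: h=7, slot 7 empty → index 7.
Insert 578: h=7, slot 7 occupied → index 8.
Insert 526: h=7, slots 7,8,9 occupied → index 10.
Table: [—, —, —, —, —, —, —, 435, 578, 556, 526, —, —]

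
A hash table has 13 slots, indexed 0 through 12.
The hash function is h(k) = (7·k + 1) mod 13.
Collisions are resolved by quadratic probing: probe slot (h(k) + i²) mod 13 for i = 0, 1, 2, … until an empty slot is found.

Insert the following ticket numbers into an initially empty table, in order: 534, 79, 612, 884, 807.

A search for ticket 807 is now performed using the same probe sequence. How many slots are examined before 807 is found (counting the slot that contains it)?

4

Insert 534: h=8, slot 8 empty => index 8.
Insert 79: h=8, slot 8 occupied => index 9.
Insert 612: h=8, slots 8,9 occupied => index 12.
Insert 884: h=1, slot 1 empty => index 1.
Insert 807: h=8, slots 8,9,12 occupied => index 4.
Table: [—, 884, —, —, 807, —, —, —, 534, 79, —, —, 612]
Lookup 807: h=8, probe 8,9,12,4 → found at 4.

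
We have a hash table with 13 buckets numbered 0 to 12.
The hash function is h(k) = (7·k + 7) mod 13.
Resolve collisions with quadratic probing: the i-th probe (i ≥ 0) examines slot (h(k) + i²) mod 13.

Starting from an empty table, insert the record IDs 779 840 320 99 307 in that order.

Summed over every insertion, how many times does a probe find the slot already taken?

Insert 779: h=0, slot 0 empty → index 0.
Insert 840: h=11, slot 11 empty → index 11.
Insert 320: h=11, slot 11 occupied → index 12.
Insert 99: h=11, slots 11,12 occupied → index 2.
Insert 307: h=11, slots 11,12,2 occupied → index 7.
Table: [779, ∅, 99, ∅, ∅, ∅, ∅, 307, ∅, ∅, ∅, 840, 320]

6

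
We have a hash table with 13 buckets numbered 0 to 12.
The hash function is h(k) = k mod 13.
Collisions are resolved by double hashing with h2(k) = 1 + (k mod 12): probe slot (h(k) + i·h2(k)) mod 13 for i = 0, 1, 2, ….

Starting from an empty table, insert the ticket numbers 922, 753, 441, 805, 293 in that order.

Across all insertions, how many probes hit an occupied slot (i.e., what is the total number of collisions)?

922: h=12 => slot 12
753: h=12, h2=10, probe 12,9 => slot 9
441: h=12, h2=10, probe 12,9,6 => slot 6
805: h=12, h2=2, probe 12,1 => slot 1
293: h=7 => slot 7
Table: [—, 805, —, —, —, —, 441, 293, —, 753, —, —, 922]

4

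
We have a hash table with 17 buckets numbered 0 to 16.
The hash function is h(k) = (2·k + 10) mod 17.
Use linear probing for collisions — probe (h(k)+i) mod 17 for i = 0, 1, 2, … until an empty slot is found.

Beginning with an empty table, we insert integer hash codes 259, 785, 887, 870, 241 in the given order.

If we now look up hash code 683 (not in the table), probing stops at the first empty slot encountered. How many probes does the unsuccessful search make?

6

259: h=1 -> slot 1
785: h=16 -> slot 16
887: h=16, probe 16,0 -> slot 0
870: h=16, probe 16,0,1,2 -> slot 2
241: h=16, probe 16,0,1,2,3 -> slot 3
Table: [887, 259, 870, 241, ., ., ., ., ., ., ., ., ., ., ., ., 785]
Lookup 683: h=16, probe 16,0,1,2,3,4 → slot 4 empty, not found.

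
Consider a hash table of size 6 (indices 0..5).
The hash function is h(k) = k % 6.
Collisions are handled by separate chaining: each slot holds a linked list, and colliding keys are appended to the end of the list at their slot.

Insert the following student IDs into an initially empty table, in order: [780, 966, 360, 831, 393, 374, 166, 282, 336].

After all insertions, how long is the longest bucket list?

5

Insert 780: h=0, bucket 0 empty -> new chain.
Insert 966: h=0, bucket 0 nonempty -> append to chain.
Insert 360: h=0, bucket 0 nonempty -> append to chain.
Insert 831: h=3, bucket 3 empty -> new chain.
Insert 393: h=3, bucket 3 nonempty -> append to chain.
Insert 374: h=2, bucket 2 empty -> new chain.
Insert 166: h=4, bucket 4 empty -> new chain.
Insert 282: h=0, bucket 0 nonempty -> append to chain.
Insert 336: h=0, bucket 0 nonempty -> append to chain.
Final buckets:
0: 780 -> 966 -> 360 -> 282 -> 336
1: ∅
2: 374
3: 831 -> 393
4: 166
5: ∅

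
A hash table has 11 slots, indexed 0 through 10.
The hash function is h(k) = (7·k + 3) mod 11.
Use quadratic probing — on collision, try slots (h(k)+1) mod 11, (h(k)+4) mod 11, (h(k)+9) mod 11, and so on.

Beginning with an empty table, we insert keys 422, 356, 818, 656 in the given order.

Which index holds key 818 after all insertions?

Insert 422: h=9, slot 9 empty → index 9.
Insert 356: h=9, slot 9 occupied → index 10.
Insert 818: h=9, slots 9,10 occupied → index 2.
Insert 656: h=8, slot 8 empty → index 8.
Table: [., ., 818, ., ., ., ., ., 656, 422, 356]

2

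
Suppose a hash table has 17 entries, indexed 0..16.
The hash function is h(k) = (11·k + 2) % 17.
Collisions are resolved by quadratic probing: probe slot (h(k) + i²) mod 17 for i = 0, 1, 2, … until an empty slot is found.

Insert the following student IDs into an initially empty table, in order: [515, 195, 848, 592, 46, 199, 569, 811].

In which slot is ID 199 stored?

515 hashes to 6; slot 6 is free => place at 6.
195 hashes to 5; slot 5 is free => place at 5.
848 hashes to 14; slot 14 is free => place at 14.
592 hashes to 3; slot 3 is free => place at 3.
46 hashes to 15; slot 15 is free => place at 15.
199 hashes to 15; 15 taken => place at 16.
569 hashes to 5; 5,6 taken => place at 9.
811 hashes to 15; 15,16 taken => place at 2.
Table: [—, —, 811, 592, —, 195, 515, —, —, 569, —, —, —, —, 848, 46, 199]

16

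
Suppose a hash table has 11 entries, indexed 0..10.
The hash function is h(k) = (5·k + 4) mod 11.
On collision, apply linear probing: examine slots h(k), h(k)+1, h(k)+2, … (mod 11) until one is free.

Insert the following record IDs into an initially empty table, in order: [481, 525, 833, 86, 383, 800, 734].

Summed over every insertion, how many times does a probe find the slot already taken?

11

481 hashes to 0; slot 0 is free -> place at 0.
525 hashes to 0; 0 taken -> place at 1.
833 hashes to 0; 0,1 taken -> place at 2.
86 hashes to 5; slot 5 is free -> place at 5.
383 hashes to 5; 5 taken -> place at 6.
800 hashes to 0; 0,1,2 taken -> place at 3.
734 hashes to 0; 0,1,2,3 taken -> place at 4.
Table: [481, 525, 833, 800, 734, 86, 383, ., ., ., .]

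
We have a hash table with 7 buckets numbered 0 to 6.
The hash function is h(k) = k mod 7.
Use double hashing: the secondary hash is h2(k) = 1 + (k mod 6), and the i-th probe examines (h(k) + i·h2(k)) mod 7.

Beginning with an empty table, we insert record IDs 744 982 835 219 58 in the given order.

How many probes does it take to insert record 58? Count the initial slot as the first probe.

744 hashes to 2; slot 2 is free => place at 2.
982 hashes to 2, h2=5; 2 taken => place at 0.
835 hashes to 2, h2=2; 2 taken => place at 4.
219 hashes to 2, h2=4; 2 taken => place at 6.
58 hashes to 2, h2=5; 2,0 taken => place at 5.
Table: [982, ., 744, ., 835, 58, 219]

3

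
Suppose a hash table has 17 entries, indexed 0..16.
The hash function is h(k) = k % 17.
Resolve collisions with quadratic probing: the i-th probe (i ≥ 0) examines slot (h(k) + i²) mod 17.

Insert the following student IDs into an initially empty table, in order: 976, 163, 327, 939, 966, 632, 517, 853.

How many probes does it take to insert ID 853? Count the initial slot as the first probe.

976 hashes to 7; slot 7 is free => place at 7.
163 hashes to 10; slot 10 is free => place at 10.
327 hashes to 4; slot 4 is free => place at 4.
939 hashes to 4; 4 taken => place at 5.
966 hashes to 14; slot 14 is free => place at 14.
632 hashes to 3; slot 3 is free => place at 3.
517 hashes to 7; 7 taken => place at 8.
853 hashes to 3; 3,4,7 taken => place at 12.
Table: [_, _, _, 632, 327, 939, _, 976, 517, _, 163, _, 853, _, 966, _, _]

4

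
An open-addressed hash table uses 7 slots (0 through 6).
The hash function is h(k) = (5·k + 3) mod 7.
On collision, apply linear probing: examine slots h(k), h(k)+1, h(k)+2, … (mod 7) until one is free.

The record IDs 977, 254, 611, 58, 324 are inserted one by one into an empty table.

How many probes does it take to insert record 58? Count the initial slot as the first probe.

977: h=2 -> slot 2
254: h=6 -> slot 6
611: h=6, probe 6,0 -> slot 0
58: h=6, probe 6,0,1 -> slot 1
324: h=6, probe 6,0,1,2,3 -> slot 3
Table: [611, 58, 977, 324, —, —, 254]

3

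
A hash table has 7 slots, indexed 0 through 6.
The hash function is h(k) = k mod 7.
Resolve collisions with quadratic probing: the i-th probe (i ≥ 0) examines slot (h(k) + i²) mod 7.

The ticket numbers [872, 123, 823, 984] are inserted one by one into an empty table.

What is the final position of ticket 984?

872 hashes to 4; slot 4 is free → place at 4.
123 hashes to 4; 4 taken → place at 5.
823 hashes to 4; 4,5 taken → place at 1.
984 hashes to 4; 4,5,1 taken → place at 6.
Table: [—, 823, —, —, 872, 123, 984]

6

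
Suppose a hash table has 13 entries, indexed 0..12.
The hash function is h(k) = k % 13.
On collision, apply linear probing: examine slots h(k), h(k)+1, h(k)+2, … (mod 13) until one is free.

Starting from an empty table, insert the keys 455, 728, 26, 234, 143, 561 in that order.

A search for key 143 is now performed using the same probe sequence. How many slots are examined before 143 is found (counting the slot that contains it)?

5

455 hashes to 0; slot 0 is free → place at 0.
728 hashes to 0; 0 taken → place at 1.
26 hashes to 0; 0,1 taken → place at 2.
234 hashes to 0; 0,1,2 taken → place at 3.
143 hashes to 0; 0,1,2,3 taken → place at 4.
561 hashes to 2; 2,3,4 taken → place at 5.
Table: [455, 728, 26, 234, 143, 561, _, _, _, _, _, _, _]
Lookup 143: h=0, probe 0,1,2,3,4 → found at 4.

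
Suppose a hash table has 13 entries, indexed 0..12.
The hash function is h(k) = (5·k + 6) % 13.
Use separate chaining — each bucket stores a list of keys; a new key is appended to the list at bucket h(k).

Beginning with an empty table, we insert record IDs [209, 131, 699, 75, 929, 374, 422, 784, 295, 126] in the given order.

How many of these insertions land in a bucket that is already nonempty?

Insert 209: h=11, bucket 11 empty → new chain.
Insert 131: h=11, bucket 11 nonempty → append to chain.
Insert 699: h=4, bucket 4 empty → new chain.
Insert 75: h=4, bucket 4 nonempty → append to chain.
Insert 929: h=10, bucket 10 empty → new chain.
Insert 374: h=4, bucket 4 nonempty → append to chain.
Insert 422: h=10, bucket 10 nonempty → append to chain.
Insert 784: h=0, bucket 0 empty → new chain.
Insert 295: h=12, bucket 12 empty → new chain.
Insert 126: h=12, bucket 12 nonempty → append to chain.
Final buckets:
0: 784
1: ∅
2: ∅
3: ∅
4: 699 -> 75 -> 374
5: ∅
6: ∅
7: ∅
8: ∅
9: ∅
10: 929 -> 422
11: 209 -> 131
12: 295 -> 126

5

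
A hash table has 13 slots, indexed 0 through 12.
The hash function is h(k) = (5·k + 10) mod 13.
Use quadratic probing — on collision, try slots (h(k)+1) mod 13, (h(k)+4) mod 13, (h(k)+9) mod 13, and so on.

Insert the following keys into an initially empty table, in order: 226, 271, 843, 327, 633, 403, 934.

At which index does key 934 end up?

226: h=9 -> slot 9
271: h=0 -> slot 0
843: h=0, probe 0,1 -> slot 1
327: h=7 -> slot 7
633: h=3 -> slot 3
403: h=10 -> slot 10
934: h=0, probe 0,1,4 -> slot 4
Table: [271, 843, _, 633, 934, _, _, 327, _, 226, 403, _, _]

4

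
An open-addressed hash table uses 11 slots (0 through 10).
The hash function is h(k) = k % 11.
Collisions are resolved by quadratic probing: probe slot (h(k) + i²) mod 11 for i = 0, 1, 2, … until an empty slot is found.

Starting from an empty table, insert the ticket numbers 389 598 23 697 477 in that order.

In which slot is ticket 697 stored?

389 hashes to 4; slot 4 is free -> place at 4.
598 hashes to 4; 4 taken -> place at 5.
23 hashes to 1; slot 1 is free -> place at 1.
697 hashes to 4; 4,5 taken -> place at 8.
477 hashes to 4; 4,5,8 taken -> place at 2.
Table: [., 23, 477, ., 389, 598, ., ., 697, ., .]

8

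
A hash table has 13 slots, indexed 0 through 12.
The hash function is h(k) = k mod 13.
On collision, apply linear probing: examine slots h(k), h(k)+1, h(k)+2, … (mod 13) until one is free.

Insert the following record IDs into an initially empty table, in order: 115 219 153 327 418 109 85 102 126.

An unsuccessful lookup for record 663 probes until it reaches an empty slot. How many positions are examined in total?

115 hashes to 11; slot 11 is free → place at 11.
219 hashes to 11; 11 taken → place at 12.
153 hashes to 10; slot 10 is free → place at 10.
327 hashes to 2; slot 2 is free → place at 2.
418 hashes to 2; 2 taken → place at 3.
109 hashes to 5; slot 5 is free → place at 5.
85 hashes to 7; slot 7 is free → place at 7.
102 hashes to 11; 11,12 taken → place at 0.
126 hashes to 9; slot 9 is free → place at 9.
Table: [102, -, 327, 418, -, 109, -, 85, -, 126, 153, 115, 219]
Lookup 663: h=0, probe 0,1 → slot 1 empty, not found.

2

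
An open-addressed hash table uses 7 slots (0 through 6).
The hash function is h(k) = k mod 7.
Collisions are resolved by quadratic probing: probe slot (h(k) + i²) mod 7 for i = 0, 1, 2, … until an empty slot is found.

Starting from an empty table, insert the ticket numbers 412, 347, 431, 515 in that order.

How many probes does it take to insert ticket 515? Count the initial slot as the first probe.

412 hashes to 6; slot 6 is free => place at 6.
347 hashes to 4; slot 4 is free => place at 4.
431 hashes to 4; 4 taken => place at 5.
515 hashes to 4; 4,5 taken => place at 1.
Table: [_, 515, _, _, 347, 431, 412]

3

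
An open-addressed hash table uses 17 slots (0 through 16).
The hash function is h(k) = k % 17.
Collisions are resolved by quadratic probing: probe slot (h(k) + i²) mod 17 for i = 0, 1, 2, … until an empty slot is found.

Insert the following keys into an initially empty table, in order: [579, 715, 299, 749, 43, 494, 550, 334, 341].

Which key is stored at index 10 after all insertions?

Insert 579: h=1, slot 1 empty => index 1.
Insert 715: h=1, slot 1 occupied => index 2.
Insert 299: h=10, slot 10 empty => index 10.
Insert 749: h=1, slots 1,2 occupied => index 5.
Insert 43: h=9, slot 9 empty => index 9.
Insert 494: h=1, slots 1,2,5,10 occupied => index 0.
Insert 550: h=6, slot 6 empty => index 6.
Insert 334: h=11, slot 11 empty => index 11.
Insert 341: h=1, slots 1,2,5,10,0,9 occupied => index 3.
Table: [494, 579, 715, 341, ., 749, 550, ., ., 43, 299, 334, ., ., ., ., .]

299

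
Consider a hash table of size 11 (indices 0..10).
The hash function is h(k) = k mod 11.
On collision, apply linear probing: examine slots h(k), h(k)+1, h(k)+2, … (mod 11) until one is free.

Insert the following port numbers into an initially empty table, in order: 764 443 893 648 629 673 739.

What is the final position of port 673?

764 hashes to 5; slot 5 is free → place at 5.
443 hashes to 3; slot 3 is free → place at 3.
893 hashes to 2; slot 2 is free → place at 2.
648 hashes to 10; slot 10 is free → place at 10.
629 hashes to 2; 2,3 taken → place at 4.
673 hashes to 2; 2,3,4,5 taken → place at 6.
739 hashes to 2; 2,3,4,5,6 taken → place at 7.
Table: [., ., 893, 443, 629, 764, 673, 739, ., ., 648]

6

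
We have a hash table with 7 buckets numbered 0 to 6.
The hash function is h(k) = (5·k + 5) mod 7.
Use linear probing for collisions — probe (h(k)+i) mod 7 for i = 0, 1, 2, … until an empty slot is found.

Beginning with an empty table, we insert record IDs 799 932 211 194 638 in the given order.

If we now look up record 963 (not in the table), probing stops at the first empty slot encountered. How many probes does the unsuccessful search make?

4

Insert 799: h=3, slot 3 empty => index 3.
Insert 932: h=3, slot 3 occupied => index 4.
Insert 211: h=3, slots 3,4 occupied => index 5.
Insert 194: h=2, slot 2 empty => index 2.
Insert 638: h=3, slots 3,4,5 occupied => index 6.
Table: [-, -, 194, 799, 932, 211, 638]
Lookup 963: h=4, probe 4,5,6,0 → slot 0 empty, not found.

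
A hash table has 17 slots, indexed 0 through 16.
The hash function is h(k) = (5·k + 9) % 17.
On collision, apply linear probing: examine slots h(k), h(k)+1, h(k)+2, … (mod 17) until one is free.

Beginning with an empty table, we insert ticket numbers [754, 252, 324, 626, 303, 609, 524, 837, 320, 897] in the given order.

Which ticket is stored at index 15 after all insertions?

754: h=5 -> slot 5
252: h=11 -> slot 11
324: h=14 -> slot 14
626: h=11, probe 11,12 -> slot 12
303: h=11, probe 11,12,13 -> slot 13
609: h=11, probe 11,12,13,14,15 -> slot 15
524: h=11, probe 11,12,13,14,15,16 -> slot 16
837: h=12, probe 12,13,14,15,16,0 -> slot 0
320: h=11, probe 11,12,13,14,15,16,0,1 -> slot 1
897: h=6 -> slot 6
Table: [837, 320, ., ., ., 754, 897, ., ., ., ., 252, 626, 303, 324, 609, 524]

609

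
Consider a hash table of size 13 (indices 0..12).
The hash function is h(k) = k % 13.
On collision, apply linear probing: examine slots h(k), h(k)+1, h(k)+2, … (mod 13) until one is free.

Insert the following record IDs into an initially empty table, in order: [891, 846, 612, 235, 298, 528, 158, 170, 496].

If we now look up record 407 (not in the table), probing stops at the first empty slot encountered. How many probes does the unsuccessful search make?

6

Insert 891: h=7, slot 7 empty => index 7.
Insert 846: h=1, slot 1 empty => index 1.
Insert 612: h=1, slot 1 occupied => index 2.
Insert 235: h=1, slots 1,2 occupied => index 3.
Insert 298: h=12, slot 12 empty => index 12.
Insert 528: h=8, slot 8 empty => index 8.
Insert 158: h=2, slots 2,3 occupied => index 4.
Insert 170: h=1, slots 1,2,3,4 occupied => index 5.
Insert 496: h=2, slots 2,3,4,5 occupied => index 6.
Table: [—, 846, 612, 235, 158, 170, 496, 891, 528, —, —, —, 298]
Lookup 407: h=4, probe 4,5,6,7,8,9 → slot 9 empty, not found.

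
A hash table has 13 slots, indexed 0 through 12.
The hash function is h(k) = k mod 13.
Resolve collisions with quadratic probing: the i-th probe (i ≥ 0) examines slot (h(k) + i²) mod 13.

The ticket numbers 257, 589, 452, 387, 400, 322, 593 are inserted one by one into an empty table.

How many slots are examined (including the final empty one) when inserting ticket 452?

2

Insert 257: h=10, slot 10 empty → index 10.
Insert 589: h=4, slot 4 empty → index 4.
Insert 452: h=10, slot 10 occupied → index 11.
Insert 387: h=10, slots 10,11 occupied → index 1.
Insert 400: h=10, slots 10,11,1 occupied → index 6.
Insert 322: h=10, slots 10,11,1,6 occupied → index 0.
Insert 593: h=8, slot 8 empty → index 8.
Table: [322, 387, -, -, 589, -, 400, -, 593, -, 257, 452, -]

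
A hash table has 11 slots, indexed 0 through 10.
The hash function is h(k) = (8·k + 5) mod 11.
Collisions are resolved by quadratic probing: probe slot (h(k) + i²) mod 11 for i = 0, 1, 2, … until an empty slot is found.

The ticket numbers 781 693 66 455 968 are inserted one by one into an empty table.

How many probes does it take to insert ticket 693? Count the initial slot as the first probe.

2

Insert 781: h=5, slot 5 empty -> index 5.
Insert 693: h=5, slot 5 occupied -> index 6.
Insert 66: h=5, slots 5,6 occupied -> index 9.
Insert 455: h=4, slot 4 empty -> index 4.
Insert 968: h=5, slots 5,6,9 occupied -> index 3.
Table: [-, -, -, 968, 455, 781, 693, -, -, 66, -]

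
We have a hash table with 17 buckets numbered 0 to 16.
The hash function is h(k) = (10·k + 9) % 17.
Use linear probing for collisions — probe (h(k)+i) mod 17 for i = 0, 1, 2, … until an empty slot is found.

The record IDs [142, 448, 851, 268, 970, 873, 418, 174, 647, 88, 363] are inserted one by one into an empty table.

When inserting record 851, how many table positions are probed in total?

2

142: h=1 → slot 1
448: h=1, probe 1,2 → slot 2
851: h=2, probe 2,3 → slot 3
268: h=3, probe 3,4 → slot 4
970: h=2, probe 2,3,4,5 → slot 5
873: h=1, probe 1,2,3,4,5,6 → slot 6
418: h=7 → slot 7
174: h=15 → slot 15
647: h=2, probe 2,3,4,5,6,7,8 → slot 8
88: h=5, probe 5,6,7,8,9 → slot 9
363: h=1, probe 1,2,3,4,5,6,7,8,9,10 → slot 10
Table: [., 142, 448, 851, 268, 970, 873, 418, 647, 88, 363, ., ., ., ., 174, .]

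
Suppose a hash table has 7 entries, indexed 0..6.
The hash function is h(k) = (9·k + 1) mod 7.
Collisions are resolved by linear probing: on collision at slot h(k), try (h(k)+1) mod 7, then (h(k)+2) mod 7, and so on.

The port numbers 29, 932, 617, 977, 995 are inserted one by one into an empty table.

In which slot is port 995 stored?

6

29 hashes to 3; slot 3 is free -> place at 3.
932 hashes to 3; 3 taken -> place at 4.
617 hashes to 3; 3,4 taken -> place at 5.
977 hashes to 2; slot 2 is free -> place at 2.
995 hashes to 3; 3,4,5 taken -> place at 6.
Table: [-, -, 977, 29, 932, 617, 995]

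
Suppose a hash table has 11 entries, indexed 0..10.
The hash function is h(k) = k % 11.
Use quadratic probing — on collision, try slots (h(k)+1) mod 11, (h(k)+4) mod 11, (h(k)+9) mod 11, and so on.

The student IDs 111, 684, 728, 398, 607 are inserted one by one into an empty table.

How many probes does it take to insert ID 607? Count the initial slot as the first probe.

4

111: h=1 => slot 1
684: h=2 => slot 2
728: h=2, probe 2,3 => slot 3
398: h=2, probe 2,3,6 => slot 6
607: h=2, probe 2,3,6,0 => slot 0
Table: [607, 111, 684, 728, _, _, 398, _, _, _, _]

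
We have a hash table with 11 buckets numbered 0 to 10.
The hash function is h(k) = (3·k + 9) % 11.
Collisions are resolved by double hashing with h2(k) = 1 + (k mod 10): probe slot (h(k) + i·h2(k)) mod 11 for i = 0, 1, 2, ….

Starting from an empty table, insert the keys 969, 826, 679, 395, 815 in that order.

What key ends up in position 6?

Insert 969: h=1, slot 1 empty → index 1.
Insert 826: h=1, h2=7, slot 1 occupied → index 8.
Insert 679: h=0, slot 0 empty → index 0.
Insert 395: h=6, slot 6 empty → index 6.
Insert 815: h=1, h2=6, slot 1 occupied → index 7.
Table: [679, 969, ., ., ., ., 395, 815, 826, ., .]

395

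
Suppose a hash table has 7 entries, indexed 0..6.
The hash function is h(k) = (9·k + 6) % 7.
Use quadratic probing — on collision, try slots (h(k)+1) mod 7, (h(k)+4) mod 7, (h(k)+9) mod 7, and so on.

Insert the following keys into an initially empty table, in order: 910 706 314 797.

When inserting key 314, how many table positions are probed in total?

2

910: h=6 → slot 6
706: h=4 → slot 4
314: h=4, probe 4,5 → slot 5
797: h=4, probe 4,5,1 → slot 1
Table: [-, 797, -, -, 706, 314, 910]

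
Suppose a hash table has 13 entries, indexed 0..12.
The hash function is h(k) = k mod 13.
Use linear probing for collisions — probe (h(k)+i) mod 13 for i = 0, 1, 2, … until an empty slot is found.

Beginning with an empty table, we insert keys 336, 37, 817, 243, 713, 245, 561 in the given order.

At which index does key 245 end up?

336: h=11 => slot 11
37: h=11, probe 11,12 => slot 12
817: h=11, probe 11,12,0 => slot 0
243: h=9 => slot 9
713: h=11, probe 11,12,0,1 => slot 1
245: h=11, probe 11,12,0,1,2 => slot 2
561: h=2, probe 2,3 => slot 3
Table: [817, 713, 245, 561, ., ., ., ., ., 243, ., 336, 37]

2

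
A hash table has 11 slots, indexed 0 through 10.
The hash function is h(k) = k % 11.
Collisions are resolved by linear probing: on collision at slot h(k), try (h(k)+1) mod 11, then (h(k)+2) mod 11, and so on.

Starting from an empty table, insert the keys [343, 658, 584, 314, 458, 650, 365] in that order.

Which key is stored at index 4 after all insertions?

365

343: h=2 → slot 2
658: h=9 → slot 9
584: h=1 → slot 1
314: h=6 → slot 6
458: h=7 → slot 7
650: h=1, probe 1,2,3 → slot 3
365: h=2, probe 2,3,4 → slot 4
Table: [_, 584, 343, 650, 365, _, 314, 458, _, 658, _]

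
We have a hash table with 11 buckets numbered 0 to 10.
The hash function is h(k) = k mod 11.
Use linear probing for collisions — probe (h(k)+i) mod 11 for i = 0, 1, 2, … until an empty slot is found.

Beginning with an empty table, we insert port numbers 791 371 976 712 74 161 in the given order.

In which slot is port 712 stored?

0

Insert 791: h=10, slot 10 empty => index 10.
Insert 371: h=8, slot 8 empty => index 8.
Insert 976: h=8, slot 8 occupied => index 9.
Insert 712: h=8, slots 8,9,10 occupied => index 0.
Insert 74: h=8, slots 8,9,10,0 occupied => index 1.
Insert 161: h=7, slot 7 empty => index 7.
Table: [712, 74, -, -, -, -, -, 161, 371, 976, 791]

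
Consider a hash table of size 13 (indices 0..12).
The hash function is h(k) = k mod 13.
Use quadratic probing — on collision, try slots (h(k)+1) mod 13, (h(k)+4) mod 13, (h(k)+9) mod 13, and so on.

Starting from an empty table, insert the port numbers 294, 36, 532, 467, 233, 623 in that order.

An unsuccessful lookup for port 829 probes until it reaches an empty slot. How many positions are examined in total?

2

294 hashes to 8; slot 8 is free => place at 8.
36 hashes to 10; slot 10 is free => place at 10.
532 hashes to 12; slot 12 is free => place at 12.
467 hashes to 12; 12 taken => place at 0.
233 hashes to 12; 12,0 taken => place at 3.
623 hashes to 12; 12,0,3,8 taken => place at 2.
Table: [467, ., 623, 233, ., ., ., ., 294, ., 36, ., 532]
Lookup 829: h=10, probe 10,11 → slot 11 empty, not found.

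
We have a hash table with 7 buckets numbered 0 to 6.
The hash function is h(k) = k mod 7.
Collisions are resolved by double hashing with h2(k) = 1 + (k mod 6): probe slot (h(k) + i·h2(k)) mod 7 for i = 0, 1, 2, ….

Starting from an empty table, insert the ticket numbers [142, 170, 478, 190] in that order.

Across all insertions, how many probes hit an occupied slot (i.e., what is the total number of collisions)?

2

142: h=2 → slot 2
170: h=2, h2=3, probe 2,5 → slot 5
478: h=2, h2=5, probe 2,0 → slot 0
190: h=1 → slot 1
Table: [478, 190, 142, _, _, 170, _]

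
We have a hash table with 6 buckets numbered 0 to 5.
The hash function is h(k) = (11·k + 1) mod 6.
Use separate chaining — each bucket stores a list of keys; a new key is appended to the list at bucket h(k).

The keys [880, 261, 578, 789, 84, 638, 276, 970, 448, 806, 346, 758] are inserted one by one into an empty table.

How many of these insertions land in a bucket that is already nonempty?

880 → bucket 3
261 → bucket 4
578 → bucket 5
789 → bucket 4 (collision)
84 → bucket 1
638 → bucket 5 (collision)
276 → bucket 1 (collision)
970 → bucket 3 (collision)
448 → bucket 3 (collision)
806 → bucket 5 (collision)
346 → bucket 3 (collision)
758 → bucket 5 (collision)
Final buckets:
0: -
1: 84 -> 276
2: -
3: 880 -> 970 -> 448 -> 346
4: 261 -> 789
5: 578 -> 638 -> 806 -> 758

8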